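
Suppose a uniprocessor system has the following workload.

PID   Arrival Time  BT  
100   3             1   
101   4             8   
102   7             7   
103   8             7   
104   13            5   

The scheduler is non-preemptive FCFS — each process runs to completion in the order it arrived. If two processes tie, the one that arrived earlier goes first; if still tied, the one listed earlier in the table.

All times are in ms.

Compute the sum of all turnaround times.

57

Gantt: | idle 0-3 | 100 3-4 | 101 4-12 | 102 12-19 | 103 19-26 | 104 26-31 |
Completion: 100=4  101=12  102=19  103=26  104=31
Turnaround (C−A): 100=1  101=8  102=12  103=18  104=18
Turnaround = completion − arrival: 100=1, 101=8, 102=12, 103=18, 104=18
Total turnaround = 1 + 8 + 12 + 18 + 18 = 57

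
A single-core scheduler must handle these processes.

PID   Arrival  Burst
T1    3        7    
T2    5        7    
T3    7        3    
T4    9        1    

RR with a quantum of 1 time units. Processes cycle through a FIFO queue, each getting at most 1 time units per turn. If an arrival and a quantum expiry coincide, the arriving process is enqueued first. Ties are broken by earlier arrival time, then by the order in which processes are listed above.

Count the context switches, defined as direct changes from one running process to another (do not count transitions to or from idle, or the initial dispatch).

Timeline: | idle 0-3 | T1 3-5 | T2 5-6 | T1 6-7 | T2 7-8 | T3 8-9 | T1 9-10 | T2 10-11 | T4 11-12 | T3 12-13 | T1 13-14 | T2 14-15 | T3 15-16 | T1 16-17 | T2 17-18 | T1 18-19 | T2 19-21 |
Completion: T1=19  T2=21  T3=16  T4=12
Turnaround (C−A): T1=16  T2=16  T3=9  T4=3

15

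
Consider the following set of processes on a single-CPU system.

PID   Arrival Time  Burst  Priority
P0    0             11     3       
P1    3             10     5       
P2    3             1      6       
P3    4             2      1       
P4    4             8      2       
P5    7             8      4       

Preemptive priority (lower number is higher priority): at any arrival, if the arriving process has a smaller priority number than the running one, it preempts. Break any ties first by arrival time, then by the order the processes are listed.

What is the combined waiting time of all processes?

88

Timeline: | P0 0-4 | P3 4-6 | P4 6-14 | P0 14-21 | P5 21-29 | P1 29-39 | P2 39-40 |
Completion: P0=21  P1=39  P2=40  P3=6  P4=14  P5=29
Turnaround (C−A): P0=21  P1=36  P2=37  P3=2  P4=10  P5=22
Waiting = turnaround − burst: P0=10, P1=26, P2=36, P3=0, P4=2, P5=14
Total waiting = 10 + 26 + 36 + 0 + 2 + 14 = 88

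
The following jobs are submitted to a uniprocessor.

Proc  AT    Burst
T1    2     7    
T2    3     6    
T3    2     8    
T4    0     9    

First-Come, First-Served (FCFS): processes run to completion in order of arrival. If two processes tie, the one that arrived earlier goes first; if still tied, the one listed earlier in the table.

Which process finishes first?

Timeline: | T4 0-9 | T1 9-16 | T3 16-24 | T2 24-30 |
Completion: T1=16  T2=30  T3=24  T4=9
Finish order: T4 → T1 → T3 → T2

T4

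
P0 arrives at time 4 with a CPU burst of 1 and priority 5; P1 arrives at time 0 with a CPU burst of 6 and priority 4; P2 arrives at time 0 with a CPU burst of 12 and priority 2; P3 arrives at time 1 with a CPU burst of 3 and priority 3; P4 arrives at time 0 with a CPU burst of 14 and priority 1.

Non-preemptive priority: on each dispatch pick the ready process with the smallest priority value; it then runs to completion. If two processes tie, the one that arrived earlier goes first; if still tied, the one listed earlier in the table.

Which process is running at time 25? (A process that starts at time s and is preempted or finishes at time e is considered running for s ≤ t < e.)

P2

Timeline: | P4 0-14 | P2 14-26 | P3 26-29 | P1 29-35 | P0 35-36 |
Completion: P0=36  P1=35  P2=26  P3=29  P4=14
Turnaround (C−A): P0=32  P1=35  P2=26  P3=28  P4=14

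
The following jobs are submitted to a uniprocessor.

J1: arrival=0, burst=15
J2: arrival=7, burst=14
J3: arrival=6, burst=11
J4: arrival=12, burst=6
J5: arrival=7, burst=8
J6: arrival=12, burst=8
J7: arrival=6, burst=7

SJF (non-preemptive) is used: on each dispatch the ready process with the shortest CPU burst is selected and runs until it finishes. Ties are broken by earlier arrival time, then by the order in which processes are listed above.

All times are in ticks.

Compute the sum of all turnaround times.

218

Timeline: | J1 0-15 | J4 15-21 | J7 21-28 | J5 28-36 | J6 36-44 | J3 44-55 | J2 55-69 |
Completion: J1=15  J2=69  J3=55  J4=21  J5=36  J6=44  J7=28
Turnaround = completion − arrival: J1=15, J2=62, J3=49, J4=9, J5=29, J6=32, J7=22
Total turnaround = 15 + 62 + 49 + 9 + 29 + 32 + 22 = 218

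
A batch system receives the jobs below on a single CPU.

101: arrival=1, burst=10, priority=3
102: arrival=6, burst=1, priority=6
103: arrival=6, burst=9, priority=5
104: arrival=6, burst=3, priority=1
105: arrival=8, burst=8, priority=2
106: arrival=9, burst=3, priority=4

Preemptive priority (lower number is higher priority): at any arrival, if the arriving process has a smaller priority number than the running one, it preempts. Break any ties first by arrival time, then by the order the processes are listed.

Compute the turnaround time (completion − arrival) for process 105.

9

Gantt: | idle 0-1 | 101 1-6 | 104 6-9 | 105 9-17 | 101 17-22 | 106 22-25 | 103 25-34 | 102 34-35 |
Completion: 101=22  102=35  103=34  104=9  105=17  106=25
Turnaround(105) = completion − arrival = 17 − 8 = 9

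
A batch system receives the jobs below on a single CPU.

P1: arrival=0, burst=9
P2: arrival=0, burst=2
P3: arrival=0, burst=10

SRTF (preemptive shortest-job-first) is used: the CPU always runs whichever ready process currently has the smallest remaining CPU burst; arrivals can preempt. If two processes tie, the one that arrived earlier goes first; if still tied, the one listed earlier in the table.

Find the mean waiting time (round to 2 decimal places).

Timeline: | P2 0-2 | P1 2-11 | P3 11-21 |
Completion: P1=11  P2=2  P3=21
Waiting times: P1=2, P2=0, P3=11
Average waiting = (2+0+11) / 3 = 13/3 = 4.33

4.33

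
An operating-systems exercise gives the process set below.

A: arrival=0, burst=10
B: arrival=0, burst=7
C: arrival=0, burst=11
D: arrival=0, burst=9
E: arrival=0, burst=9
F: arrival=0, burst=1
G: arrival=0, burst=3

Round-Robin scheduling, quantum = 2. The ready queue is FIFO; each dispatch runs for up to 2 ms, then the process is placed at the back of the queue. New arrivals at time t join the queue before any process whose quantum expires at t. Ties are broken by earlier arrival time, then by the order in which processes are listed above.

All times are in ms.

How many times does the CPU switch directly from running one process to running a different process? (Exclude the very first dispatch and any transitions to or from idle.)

Gantt: | A 0-2 | B 2-4 | C 4-6 | D 6-8 | E 8-10 | F 10-11 | G 11-13 | A 13-15 | B 15-17 | C 17-19 | D 19-21 | E 21-23 | G 23-24 | A 24-26 | B 26-28 | C 28-30 | D 30-32 | E 32-34 | A 34-36 | B 36-37 | C 37-39 | D 39-41 | E 41-43 | A 43-45 | C 45-47 | D 47-48 | E 48-49 | C 49-50 |
Completion: A=45  B=37  C=50  D=48  E=49  F=11  G=24

27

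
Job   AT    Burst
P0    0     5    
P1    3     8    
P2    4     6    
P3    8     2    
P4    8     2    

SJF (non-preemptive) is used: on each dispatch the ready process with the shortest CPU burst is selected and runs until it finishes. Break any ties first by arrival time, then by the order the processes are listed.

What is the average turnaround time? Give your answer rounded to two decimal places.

8.80

Gantt: | P0 0-5 | P2 5-11 | P3 11-13 | P4 13-15 | P1 15-23 |
Completion: P0=5  P1=23  P2=11  P3=13  P4=15
Turnaround (C−A): P0=5  P1=20  P2=7  P3=5  P4=7
Turnaround times: P0=5, P1=20, P2=7, P3=5, P4=7
Average turnaround = (5+20+7+5+7) / 5 = 44/5 = 8.80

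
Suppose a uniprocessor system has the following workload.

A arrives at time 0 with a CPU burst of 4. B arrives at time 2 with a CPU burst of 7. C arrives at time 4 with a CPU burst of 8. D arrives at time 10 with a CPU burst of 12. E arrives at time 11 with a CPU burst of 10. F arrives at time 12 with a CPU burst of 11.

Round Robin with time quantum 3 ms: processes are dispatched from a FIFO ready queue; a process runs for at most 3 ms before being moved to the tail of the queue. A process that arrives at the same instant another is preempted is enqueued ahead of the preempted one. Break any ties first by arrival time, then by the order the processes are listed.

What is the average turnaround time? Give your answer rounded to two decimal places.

29.33

Gantt: | A 0-3 | B 3-6 | A 6-7 | C 7-10 | B 10-13 | D 13-16 | C 16-19 | E 19-22 | F 22-25 | B 25-26 | D 26-29 | C 29-31 | E 31-34 | F 34-37 | D 37-40 | E 40-43 | F 43-46 | D 46-49 | E 49-50 | F 50-52 |
Completion: A=7  B=26  C=31  D=49  E=50  F=52
Turnaround (C−A): A=7  B=24  C=27  D=39  E=39  F=40
Turnaround times: A=7, B=24, C=27, D=39, E=39, F=40
Average turnaround = (7+24+27+39+39+40) / 6 = 176/6 = 29.33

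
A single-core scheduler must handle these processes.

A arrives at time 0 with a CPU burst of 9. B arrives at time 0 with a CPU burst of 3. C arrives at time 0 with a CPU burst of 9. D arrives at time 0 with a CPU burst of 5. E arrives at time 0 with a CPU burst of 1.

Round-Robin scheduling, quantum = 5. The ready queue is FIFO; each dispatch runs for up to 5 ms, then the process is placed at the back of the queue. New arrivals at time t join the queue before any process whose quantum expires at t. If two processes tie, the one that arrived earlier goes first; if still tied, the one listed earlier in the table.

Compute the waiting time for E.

18

Gantt: | A 0-5 | B 5-8 | C 8-13 | D 13-18 | E 18-19 | A 19-23 | C 23-27 |
Completion: A=23  B=8  C=27  D=18  E=19
Turnaround (C−A): A=23  B=8  C=27  D=18  E=19
Waiting(E) = turnaround − burst = 19 − 1 = 18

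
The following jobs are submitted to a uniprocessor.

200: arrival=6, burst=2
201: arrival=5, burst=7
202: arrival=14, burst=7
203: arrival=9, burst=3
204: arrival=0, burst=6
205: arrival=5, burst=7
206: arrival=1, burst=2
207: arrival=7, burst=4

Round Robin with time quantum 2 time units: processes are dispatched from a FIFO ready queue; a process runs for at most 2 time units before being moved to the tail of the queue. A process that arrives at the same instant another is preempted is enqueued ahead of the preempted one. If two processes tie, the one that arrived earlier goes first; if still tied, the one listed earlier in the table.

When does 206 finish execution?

Gantt: | 204 0-2 | 206 2-4 | 204 4-6 | 201 6-8 | 205 8-10 | 200 10-12 | 204 12-14 | 207 14-16 | 201 16-18 | 203 18-20 | 205 20-22 | 202 22-24 | 207 24-26 | 201 26-28 | 203 28-29 | 205 29-31 | 202 31-33 | 201 33-34 | 205 34-35 | 202 35-38 |
Completion: 200=12  201=34  202=38  203=29  204=14  205=35  206=4  207=26
Turnaround (C−A): 200=6  201=29  202=24  203=20  204=14  205=30  206=3  207=19

4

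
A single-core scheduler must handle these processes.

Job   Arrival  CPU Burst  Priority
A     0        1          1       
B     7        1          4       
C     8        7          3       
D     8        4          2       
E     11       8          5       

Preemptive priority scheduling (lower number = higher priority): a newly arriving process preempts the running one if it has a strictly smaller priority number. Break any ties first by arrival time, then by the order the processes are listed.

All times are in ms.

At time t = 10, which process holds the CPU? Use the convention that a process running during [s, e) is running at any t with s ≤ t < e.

Gantt: | A 0-1 | idle 1-7 | B 7-8 | D 8-12 | C 12-19 | E 19-27 |
Completion: A=1  B=8  C=19  D=12  E=27
Turnaround (C−A): A=1  B=1  C=11  D=4  E=16

D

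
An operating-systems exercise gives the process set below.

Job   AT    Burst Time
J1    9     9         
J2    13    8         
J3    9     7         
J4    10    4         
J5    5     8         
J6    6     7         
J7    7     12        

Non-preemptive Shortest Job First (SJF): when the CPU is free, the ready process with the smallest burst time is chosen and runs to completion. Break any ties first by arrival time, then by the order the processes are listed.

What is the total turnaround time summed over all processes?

Schedule: | idle 0-5 | J5 5-13 | J4 13-17 | J6 17-24 | J3 24-31 | J2 31-39 | J1 39-48 | J7 48-60 |
Completion: J1=48  J2=39  J3=31  J4=17  J5=13  J6=24  J7=60
Turnaround (C−A): J1=39  J2=26  J3=22  J4=7  J5=8  J6=18  J7=53
Turnaround = completion − arrival: J1=39, J2=26, J3=22, J4=7, J5=8, J6=18, J7=53
Total turnaround = 39 + 26 + 22 + 7 + 8 + 18 + 53 = 173

173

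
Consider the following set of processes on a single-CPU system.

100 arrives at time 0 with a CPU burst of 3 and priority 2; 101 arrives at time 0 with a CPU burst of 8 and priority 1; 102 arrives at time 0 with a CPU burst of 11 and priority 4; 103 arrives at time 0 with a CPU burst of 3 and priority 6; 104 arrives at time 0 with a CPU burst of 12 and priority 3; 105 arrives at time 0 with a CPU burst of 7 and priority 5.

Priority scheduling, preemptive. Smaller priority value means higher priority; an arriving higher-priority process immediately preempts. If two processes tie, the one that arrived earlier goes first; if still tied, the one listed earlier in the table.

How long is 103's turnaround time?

Gantt: | 101 0-8 | 100 8-11 | 104 11-23 | 102 23-34 | 105 34-41 | 103 41-44 |
Completion: 100=11  101=8  102=34  103=44  104=23  105=41
Turnaround(103) = completion − arrival = 44 − 0 = 44

44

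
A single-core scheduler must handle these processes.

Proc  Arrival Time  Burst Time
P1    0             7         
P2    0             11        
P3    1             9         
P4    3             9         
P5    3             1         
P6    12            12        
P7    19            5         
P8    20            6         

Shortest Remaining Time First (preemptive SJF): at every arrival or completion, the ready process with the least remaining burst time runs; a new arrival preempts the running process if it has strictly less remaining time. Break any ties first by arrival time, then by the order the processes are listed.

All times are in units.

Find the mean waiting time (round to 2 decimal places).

13.75

Timeline: | P1 0-3 | P5 3-4 | P1 4-8 | P3 8-17 | P4 17-19 | P7 19-24 | P8 24-30 | P4 30-37 | P2 37-48 | P6 48-60 |
Completion: P1=8  P2=48  P3=17  P4=37  P5=4  P6=60  P7=24  P8=30
Turnaround (C−A): P1=8  P2=48  P3=16  P4=34  P5=1  P6=48  P7=5  P8=10
Waiting times: P1=1, P2=37, P3=7, P4=25, P5=0, P6=36, P7=0, P8=4
Average waiting = (1+37+7+25+0+36+0+4) / 8 = 110/8 = 13.75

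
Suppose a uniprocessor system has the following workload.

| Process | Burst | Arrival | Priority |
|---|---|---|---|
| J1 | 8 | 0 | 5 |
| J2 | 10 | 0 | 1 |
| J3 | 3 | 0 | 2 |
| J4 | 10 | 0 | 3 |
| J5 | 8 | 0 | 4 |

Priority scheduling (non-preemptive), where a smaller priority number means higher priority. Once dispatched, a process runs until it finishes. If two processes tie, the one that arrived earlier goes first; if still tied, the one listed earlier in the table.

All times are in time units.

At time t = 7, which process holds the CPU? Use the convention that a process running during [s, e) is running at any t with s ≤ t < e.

Gantt: | J2 0-10 | J3 10-13 | J4 13-23 | J5 23-31 | J1 31-39 |
Completion: J1=39  J2=10  J3=13  J4=23  J5=31
Turnaround (C−A): J1=39  J2=10  J3=13  J4=23  J5=31

J2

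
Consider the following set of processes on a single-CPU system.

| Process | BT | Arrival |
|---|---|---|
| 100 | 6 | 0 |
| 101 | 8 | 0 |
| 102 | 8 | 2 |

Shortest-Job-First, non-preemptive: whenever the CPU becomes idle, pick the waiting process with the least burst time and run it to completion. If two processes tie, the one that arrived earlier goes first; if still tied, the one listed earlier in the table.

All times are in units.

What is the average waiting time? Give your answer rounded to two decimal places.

Gantt: | 100 0-6 | 101 6-14 | 102 14-22 |
Completion: 100=6  101=14  102=22
Turnaround (C−A): 100=6  101=14  102=20
Waiting times: 100=0, 101=6, 102=12
Average waiting = (0+6+12) / 3 = 18/3 = 6.00

6.00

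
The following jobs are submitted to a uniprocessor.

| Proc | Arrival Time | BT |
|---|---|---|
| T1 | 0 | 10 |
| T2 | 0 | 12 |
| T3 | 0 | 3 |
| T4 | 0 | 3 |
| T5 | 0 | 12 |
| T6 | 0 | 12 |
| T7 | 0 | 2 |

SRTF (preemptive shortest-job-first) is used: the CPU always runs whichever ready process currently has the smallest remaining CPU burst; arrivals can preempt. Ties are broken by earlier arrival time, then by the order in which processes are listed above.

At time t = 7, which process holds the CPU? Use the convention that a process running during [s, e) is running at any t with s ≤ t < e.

Gantt: | T7 0-2 | T3 2-5 | T4 5-8 | T1 8-18 | T2 18-30 | T5 30-42 | T6 42-54 |
Completion: T1=18  T2=30  T3=5  T4=8  T5=42  T6=54  T7=2

T4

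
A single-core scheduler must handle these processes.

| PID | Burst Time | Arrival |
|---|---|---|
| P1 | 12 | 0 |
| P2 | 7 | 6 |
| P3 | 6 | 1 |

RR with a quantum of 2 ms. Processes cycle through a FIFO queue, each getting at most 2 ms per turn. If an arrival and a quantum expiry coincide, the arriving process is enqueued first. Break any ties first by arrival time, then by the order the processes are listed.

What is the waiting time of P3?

7

Timeline: | P1 0-2 | P3 2-4 | P1 4-6 | P3 6-8 | P2 8-10 | P1 10-12 | P3 12-14 | P2 14-16 | P1 16-18 | P2 18-20 | P1 20-22 | P2 22-23 | P1 23-25 |
Completion: P1=25  P2=23  P3=14
Waiting(P3) = turnaround − burst = 13 − 6 = 7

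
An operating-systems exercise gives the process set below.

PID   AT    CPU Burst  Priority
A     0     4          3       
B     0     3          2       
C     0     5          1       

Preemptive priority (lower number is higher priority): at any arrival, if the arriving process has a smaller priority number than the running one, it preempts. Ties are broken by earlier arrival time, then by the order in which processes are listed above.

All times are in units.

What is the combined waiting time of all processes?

13

Schedule: | C 0-5 | B 5-8 | A 8-12 |
Completion: A=12  B=8  C=5
Turnaround (C−A): A=12  B=8  C=5
Waiting = turnaround − burst: A=8, B=5, C=0
Total waiting = 8 + 5 + 0 = 13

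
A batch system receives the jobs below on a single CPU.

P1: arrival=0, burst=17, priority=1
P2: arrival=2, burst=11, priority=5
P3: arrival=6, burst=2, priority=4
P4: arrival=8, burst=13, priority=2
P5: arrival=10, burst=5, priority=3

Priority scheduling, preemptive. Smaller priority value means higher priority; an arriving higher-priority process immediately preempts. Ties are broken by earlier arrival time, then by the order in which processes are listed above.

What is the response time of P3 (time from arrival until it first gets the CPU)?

29

Gantt: | P1 0-17 | P4 17-30 | P5 30-35 | P3 35-37 | P2 37-48 |
Completion: P1=17  P2=48  P3=37  P4=30  P5=35
Turnaround (C−A): P1=17  P2=46  P3=31  P4=22  P5=25
Response(P3) = first start − arrival = 35 − 6 = 29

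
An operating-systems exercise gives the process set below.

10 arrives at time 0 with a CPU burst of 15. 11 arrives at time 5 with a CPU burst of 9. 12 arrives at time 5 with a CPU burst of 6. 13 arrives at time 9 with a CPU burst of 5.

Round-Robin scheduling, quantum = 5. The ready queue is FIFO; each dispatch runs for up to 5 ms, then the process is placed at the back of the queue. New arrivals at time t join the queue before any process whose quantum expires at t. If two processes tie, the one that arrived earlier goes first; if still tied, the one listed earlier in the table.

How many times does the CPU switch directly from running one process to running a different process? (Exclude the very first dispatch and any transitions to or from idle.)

7

Schedule: | 10 0-5 | 11 5-10 | 12 10-15 | 10 15-20 | 13 20-25 | 11 25-29 | 12 29-30 | 10 30-35 |
Completion: 10=35  11=29  12=30  13=25
Turnaround (C−A): 10=35  11=24  12=25  13=16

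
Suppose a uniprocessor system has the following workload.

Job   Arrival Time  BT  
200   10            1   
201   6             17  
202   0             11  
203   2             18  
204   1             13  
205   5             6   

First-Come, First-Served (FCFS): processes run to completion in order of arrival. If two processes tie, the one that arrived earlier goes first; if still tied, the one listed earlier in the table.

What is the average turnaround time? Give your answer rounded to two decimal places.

38.67

Timeline: | 202 0-11 | 204 11-24 | 203 24-42 | 205 42-48 | 201 48-65 | 200 65-66 |
Completion: 200=66  201=65  202=11  203=42  204=24  205=48
Turnaround (C−A): 200=56  201=59  202=11  203=40  204=23  205=43
Turnaround times: 200=56, 201=59, 202=11, 203=40, 204=23, 205=43
Average turnaround = (56+59+11+40+23+43) / 6 = 232/6 = 38.67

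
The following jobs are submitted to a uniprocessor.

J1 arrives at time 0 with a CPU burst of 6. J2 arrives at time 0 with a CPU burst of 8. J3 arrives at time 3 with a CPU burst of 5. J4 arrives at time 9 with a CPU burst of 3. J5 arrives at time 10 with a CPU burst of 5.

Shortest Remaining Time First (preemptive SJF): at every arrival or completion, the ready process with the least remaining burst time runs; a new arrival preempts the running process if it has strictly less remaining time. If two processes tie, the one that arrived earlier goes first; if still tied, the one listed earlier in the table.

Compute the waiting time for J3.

Timeline: | J1 0-6 | J3 6-11 | J4 11-14 | J5 14-19 | J2 19-27 |
Completion: J1=6  J2=27  J3=11  J4=14  J5=19
Waiting(J3) = turnaround − burst = 8 − 5 = 3

3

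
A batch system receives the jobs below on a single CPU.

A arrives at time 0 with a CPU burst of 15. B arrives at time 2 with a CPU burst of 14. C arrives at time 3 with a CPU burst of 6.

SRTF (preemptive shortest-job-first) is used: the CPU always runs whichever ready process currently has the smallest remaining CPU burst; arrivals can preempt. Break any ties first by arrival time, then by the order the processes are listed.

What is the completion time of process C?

Timeline: | A 0-3 | C 3-9 | A 9-21 | B 21-35 |
Completion: A=21  B=35  C=9

9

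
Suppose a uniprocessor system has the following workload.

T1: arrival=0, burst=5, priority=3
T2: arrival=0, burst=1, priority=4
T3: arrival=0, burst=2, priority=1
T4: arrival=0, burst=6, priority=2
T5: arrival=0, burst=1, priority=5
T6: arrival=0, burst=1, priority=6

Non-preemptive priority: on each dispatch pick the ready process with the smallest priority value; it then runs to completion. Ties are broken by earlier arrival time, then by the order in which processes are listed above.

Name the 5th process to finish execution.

Gantt: | T3 0-2 | T4 2-8 | T1 8-13 | T2 13-14 | T5 14-15 | T6 15-16 |
Completion: T1=13  T2=14  T3=2  T4=8  T5=15  T6=16
Finish order: T3 → T4 → T1 → T2 → T5 → T6

T5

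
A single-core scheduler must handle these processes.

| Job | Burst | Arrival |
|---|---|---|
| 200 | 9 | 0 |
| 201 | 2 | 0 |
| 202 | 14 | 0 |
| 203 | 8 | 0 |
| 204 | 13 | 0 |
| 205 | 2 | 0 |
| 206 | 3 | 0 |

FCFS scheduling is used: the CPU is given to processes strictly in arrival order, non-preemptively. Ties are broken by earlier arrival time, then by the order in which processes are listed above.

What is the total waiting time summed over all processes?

172

Gantt: | 200 0-9 | 201 9-11 | 202 11-25 | 203 25-33 | 204 33-46 | 205 46-48 | 206 48-51 |
Completion: 200=9  201=11  202=25  203=33  204=46  205=48  206=51
Waiting = turnaround − burst: 200=0, 201=9, 202=11, 203=25, 204=33, 205=46, 206=48
Total waiting = 0 + 9 + 11 + 25 + 33 + 46 + 48 = 172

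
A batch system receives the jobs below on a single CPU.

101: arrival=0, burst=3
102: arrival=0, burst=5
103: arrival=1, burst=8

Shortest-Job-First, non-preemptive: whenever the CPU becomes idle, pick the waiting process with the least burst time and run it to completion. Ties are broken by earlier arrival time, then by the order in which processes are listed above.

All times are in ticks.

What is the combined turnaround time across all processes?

26

Gantt: | 101 0-3 | 102 3-8 | 103 8-16 |
Completion: 101=3  102=8  103=16
Turnaround (C−A): 101=3  102=8  103=15
Turnaround = completion − arrival: 101=3, 102=8, 103=15
Total turnaround = 3 + 8 + 15 = 26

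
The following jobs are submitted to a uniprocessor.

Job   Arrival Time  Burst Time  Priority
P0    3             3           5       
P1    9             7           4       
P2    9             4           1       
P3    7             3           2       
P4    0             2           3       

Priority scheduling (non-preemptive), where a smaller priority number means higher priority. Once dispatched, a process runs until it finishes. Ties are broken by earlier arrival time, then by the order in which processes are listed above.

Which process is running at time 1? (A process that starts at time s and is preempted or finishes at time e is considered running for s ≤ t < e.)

P4

Gantt: | P4 0-2 | idle 2-3 | P0 3-6 | idle 6-7 | P3 7-10 | P2 10-14 | P1 14-21 |
Completion: P0=6  P1=21  P2=14  P3=10  P4=2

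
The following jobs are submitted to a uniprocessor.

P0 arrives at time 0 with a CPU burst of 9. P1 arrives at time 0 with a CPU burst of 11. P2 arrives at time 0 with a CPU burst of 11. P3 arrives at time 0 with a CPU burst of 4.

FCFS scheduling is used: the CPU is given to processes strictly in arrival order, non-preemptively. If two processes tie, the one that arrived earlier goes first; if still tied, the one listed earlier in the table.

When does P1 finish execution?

Schedule: | P0 0-9 | P1 9-20 | P2 20-31 | P3 31-35 |
Completion: P0=9  P1=20  P2=31  P3=35
Turnaround (C−A): P0=9  P1=20  P2=31  P3=35

20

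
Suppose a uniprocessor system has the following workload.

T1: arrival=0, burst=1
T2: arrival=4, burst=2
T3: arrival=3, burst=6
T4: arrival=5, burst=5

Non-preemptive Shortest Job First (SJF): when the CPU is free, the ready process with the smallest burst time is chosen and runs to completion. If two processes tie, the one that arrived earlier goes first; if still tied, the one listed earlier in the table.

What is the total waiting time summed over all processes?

Schedule: | T1 0-1 | idle 1-3 | T3 3-9 | T2 9-11 | T4 11-16 |
Completion: T1=1  T2=11  T3=9  T4=16
Waiting = turnaround − burst: T1=0, T2=5, T3=0, T4=6
Total waiting = 0 + 5 + 0 + 6 = 11

11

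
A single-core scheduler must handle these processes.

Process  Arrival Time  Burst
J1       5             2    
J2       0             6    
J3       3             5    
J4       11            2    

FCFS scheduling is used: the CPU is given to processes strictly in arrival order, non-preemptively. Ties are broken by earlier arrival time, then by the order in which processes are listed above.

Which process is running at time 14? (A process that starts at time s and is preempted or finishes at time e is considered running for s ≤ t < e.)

Timeline: | J2 0-6 | J3 6-11 | J1 11-13 | J4 13-15 |
Completion: J1=13  J2=6  J3=11  J4=15
Turnaround (C−A): J1=8  J2=6  J3=8  J4=4

J4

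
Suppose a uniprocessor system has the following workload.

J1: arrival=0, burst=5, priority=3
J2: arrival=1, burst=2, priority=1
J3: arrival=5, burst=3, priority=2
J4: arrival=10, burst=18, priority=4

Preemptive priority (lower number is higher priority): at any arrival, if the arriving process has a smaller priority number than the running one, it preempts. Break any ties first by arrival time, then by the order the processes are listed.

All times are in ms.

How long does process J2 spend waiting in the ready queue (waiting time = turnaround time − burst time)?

Timeline: | J1 0-1 | J2 1-3 | J1 3-5 | J3 5-8 | J1 8-10 | J4 10-28 |
Completion: J1=10  J2=3  J3=8  J4=28
Turnaround (C−A): J1=10  J2=2  J3=3  J4=18
Waiting(J2) = turnaround − burst = 2 − 2 = 0

0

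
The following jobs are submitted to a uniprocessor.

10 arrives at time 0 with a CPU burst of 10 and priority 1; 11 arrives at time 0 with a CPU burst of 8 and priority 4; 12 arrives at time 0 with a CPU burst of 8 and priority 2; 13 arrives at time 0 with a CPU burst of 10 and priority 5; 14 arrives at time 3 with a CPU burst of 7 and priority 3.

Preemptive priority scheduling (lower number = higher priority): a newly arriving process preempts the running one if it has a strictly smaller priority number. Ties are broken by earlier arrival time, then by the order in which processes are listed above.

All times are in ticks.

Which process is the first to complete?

10

Schedule: | 10 0-10 | 12 10-18 | 14 18-25 | 11 25-33 | 13 33-43 |
Completion: 10=10  11=33  12=18  13=43  14=25
Turnaround (C−A): 10=10  11=33  12=18  13=43  14=22
Finish order: 10 → 12 → 14 → 11 → 13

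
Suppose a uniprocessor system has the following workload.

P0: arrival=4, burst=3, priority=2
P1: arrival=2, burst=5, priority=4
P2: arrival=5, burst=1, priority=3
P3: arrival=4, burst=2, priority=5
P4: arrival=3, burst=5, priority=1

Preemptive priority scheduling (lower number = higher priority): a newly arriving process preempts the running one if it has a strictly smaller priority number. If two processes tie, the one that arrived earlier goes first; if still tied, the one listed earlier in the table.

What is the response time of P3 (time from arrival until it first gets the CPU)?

12

Schedule: | idle 0-2 | P1 2-3 | P4 3-8 | P0 8-11 | P2 11-12 | P1 12-16 | P3 16-18 |
Completion: P0=11  P1=16  P2=12  P3=18  P4=8
Turnaround (C−A): P0=7  P1=14  P2=7  P3=14  P4=5
Response(P3) = first start − arrival = 16 − 4 = 12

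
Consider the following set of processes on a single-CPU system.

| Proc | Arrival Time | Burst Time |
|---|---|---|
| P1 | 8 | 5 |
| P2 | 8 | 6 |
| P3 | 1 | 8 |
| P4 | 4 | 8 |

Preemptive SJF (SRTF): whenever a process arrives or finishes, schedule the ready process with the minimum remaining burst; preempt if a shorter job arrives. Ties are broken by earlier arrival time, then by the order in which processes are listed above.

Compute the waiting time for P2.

6

Gantt: | idle 0-1 | P3 1-9 | P1 9-14 | P2 14-20 | P4 20-28 |
Completion: P1=14  P2=20  P3=9  P4=28
Waiting(P2) = turnaround − burst = 12 − 6 = 6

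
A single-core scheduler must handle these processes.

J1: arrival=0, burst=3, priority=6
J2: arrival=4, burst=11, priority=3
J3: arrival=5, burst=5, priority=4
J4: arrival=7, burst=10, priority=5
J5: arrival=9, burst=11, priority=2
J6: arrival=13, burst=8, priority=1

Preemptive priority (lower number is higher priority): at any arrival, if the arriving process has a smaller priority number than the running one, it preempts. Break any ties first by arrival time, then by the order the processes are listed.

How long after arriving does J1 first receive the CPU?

Schedule: | J1 0-3 | idle 3-4 | J2 4-9 | J5 9-13 | J6 13-21 | J5 21-28 | J2 28-34 | J3 34-39 | J4 39-49 |
Completion: J1=3  J2=34  J3=39  J4=49  J5=28  J6=21
Turnaround (C−A): J1=3  J2=30  J3=34  J4=42  J5=19  J6=8
Response(J1) = first start − arrival = 0 − 0 = 0

0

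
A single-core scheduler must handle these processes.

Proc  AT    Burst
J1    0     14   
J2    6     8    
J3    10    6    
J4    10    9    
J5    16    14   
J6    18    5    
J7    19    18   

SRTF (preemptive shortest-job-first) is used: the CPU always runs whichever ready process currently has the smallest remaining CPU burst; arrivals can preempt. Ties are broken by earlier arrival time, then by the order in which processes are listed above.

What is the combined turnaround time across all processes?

185

Timeline: | J1 0-14 | J3 14-20 | J6 20-25 | J2 25-33 | J4 33-42 | J5 42-56 | J7 56-74 |
Completion: J1=14  J2=33  J3=20  J4=42  J5=56  J6=25  J7=74
Turnaround (C−A): J1=14  J2=27  J3=10  J4=32  J5=40  J6=7  J7=55
Turnaround = completion − arrival: J1=14, J2=27, J3=10, J4=32, J5=40, J6=7, J7=55
Total turnaround = 14 + 27 + 10 + 32 + 40 + 7 + 55 = 185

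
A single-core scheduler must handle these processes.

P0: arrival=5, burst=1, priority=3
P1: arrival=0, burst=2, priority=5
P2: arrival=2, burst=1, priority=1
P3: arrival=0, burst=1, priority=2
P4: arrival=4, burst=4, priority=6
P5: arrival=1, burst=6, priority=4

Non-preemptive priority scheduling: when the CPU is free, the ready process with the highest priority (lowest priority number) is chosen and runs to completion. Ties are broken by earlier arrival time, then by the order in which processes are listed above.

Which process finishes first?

P3

Timeline: | P3 0-1 | P5 1-7 | P2 7-8 | P0 8-9 | P1 9-11 | P4 11-15 |
Completion: P0=9  P1=11  P2=8  P3=1  P4=15  P5=7
Finish order: P3 → P5 → P2 → P0 → P1 → P4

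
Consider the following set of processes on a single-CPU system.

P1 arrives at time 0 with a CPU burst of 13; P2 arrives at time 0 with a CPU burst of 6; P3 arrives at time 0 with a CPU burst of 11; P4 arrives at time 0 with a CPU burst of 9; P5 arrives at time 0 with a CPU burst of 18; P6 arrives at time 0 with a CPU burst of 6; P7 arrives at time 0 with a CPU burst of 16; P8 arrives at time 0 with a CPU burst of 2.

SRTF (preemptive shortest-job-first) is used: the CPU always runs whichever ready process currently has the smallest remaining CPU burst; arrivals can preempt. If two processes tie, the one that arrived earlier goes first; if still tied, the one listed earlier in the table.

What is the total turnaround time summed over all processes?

272

Gantt: | P8 0-2 | P2 2-8 | P6 8-14 | P4 14-23 | P3 23-34 | P1 34-47 | P7 47-63 | P5 63-81 |
Completion: P1=47  P2=8  P3=34  P4=23  P5=81  P6=14  P7=63  P8=2
Turnaround (C−A): P1=47  P2=8  P3=34  P4=23  P5=81  P6=14  P7=63  P8=2
Turnaround = completion − arrival: P1=47, P2=8, P3=34, P4=23, P5=81, P6=14, P7=63, P8=2
Total turnaround = 47 + 8 + 34 + 23 + 81 + 14 + 63 + 2 = 272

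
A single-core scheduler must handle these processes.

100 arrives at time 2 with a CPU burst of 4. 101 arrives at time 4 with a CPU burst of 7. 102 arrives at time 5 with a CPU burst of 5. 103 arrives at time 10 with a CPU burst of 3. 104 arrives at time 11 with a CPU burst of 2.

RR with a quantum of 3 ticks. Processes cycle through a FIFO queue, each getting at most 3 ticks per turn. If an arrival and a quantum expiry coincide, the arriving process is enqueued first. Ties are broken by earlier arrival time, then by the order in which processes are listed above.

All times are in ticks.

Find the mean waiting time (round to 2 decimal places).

8.40

Schedule: | idle 0-2 | 100 2-5 | 101 5-8 | 102 8-11 | 100 11-12 | 101 12-15 | 103 15-18 | 104 18-20 | 102 20-22 | 101 22-23 |
Completion: 100=12  101=23  102=22  103=18  104=20
Waiting times: 100=6, 101=12, 102=12, 103=5, 104=7
Average waiting = (6+12+12+5+7) / 5 = 42/5 = 8.40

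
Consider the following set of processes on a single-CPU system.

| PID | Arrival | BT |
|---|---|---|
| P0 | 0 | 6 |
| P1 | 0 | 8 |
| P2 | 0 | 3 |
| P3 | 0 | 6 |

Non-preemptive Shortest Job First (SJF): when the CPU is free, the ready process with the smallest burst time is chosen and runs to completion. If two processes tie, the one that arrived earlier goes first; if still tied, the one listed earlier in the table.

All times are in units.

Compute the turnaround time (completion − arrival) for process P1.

Timeline: | P2 0-3 | P0 3-9 | P3 9-15 | P1 15-23 |
Completion: P0=9  P1=23  P2=3  P3=15
Turnaround (C−A): P0=9  P1=23  P2=3  P3=15
Turnaround(P1) = completion − arrival = 23 − 0 = 23

23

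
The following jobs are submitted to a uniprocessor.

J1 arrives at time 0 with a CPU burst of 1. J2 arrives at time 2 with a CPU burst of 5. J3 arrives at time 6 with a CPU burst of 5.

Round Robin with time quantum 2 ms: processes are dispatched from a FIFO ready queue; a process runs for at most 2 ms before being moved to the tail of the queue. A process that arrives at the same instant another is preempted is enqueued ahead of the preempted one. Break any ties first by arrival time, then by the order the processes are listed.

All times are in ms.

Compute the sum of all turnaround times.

14

Gantt: | J1 0-1 | idle 1-2 | J2 2-6 | J3 6-8 | J2 8-9 | J3 9-12 |
Completion: J1=1  J2=9  J3=12
Turnaround (C−A): J1=1  J2=7  J3=6
Turnaround = completion − arrival: J1=1, J2=7, J3=6
Total turnaround = 1 + 7 + 6 = 14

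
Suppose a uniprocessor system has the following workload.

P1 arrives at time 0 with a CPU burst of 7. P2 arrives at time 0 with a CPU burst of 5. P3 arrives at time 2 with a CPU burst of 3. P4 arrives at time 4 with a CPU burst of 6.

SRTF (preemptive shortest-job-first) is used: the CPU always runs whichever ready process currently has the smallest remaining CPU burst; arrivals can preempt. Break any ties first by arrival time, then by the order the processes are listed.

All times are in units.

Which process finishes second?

P3

Schedule: | P2 0-5 | P3 5-8 | P4 8-14 | P1 14-21 |
Completion: P1=21  P2=5  P3=8  P4=14
Finish order: P2 → P3 → P4 → P1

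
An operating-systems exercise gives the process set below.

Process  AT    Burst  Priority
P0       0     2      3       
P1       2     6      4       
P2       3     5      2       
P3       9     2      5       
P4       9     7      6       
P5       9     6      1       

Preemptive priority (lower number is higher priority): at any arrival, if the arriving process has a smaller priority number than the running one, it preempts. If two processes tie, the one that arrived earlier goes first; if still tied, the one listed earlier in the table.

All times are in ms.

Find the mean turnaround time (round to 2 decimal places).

Gantt: | P0 0-2 | P1 2-3 | P2 3-8 | P1 8-9 | P5 9-15 | P1 15-19 | P3 19-21 | P4 21-28 |
Completion: P0=2  P1=19  P2=8  P3=21  P4=28  P5=15
Turnaround (C−A): P0=2  P1=17  P2=5  P3=12  P4=19  P5=6
Turnaround times: P0=2, P1=17, P2=5, P3=12, P4=19, P5=6
Average turnaround = (2+17+5+12+19+6) / 6 = 61/6 = 10.17

10.17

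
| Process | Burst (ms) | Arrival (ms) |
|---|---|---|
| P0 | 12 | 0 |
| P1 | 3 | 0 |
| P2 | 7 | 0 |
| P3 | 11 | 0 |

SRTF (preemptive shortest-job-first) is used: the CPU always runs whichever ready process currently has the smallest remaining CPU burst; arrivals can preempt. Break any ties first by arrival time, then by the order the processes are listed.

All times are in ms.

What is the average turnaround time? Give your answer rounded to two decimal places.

Timeline: | P1 0-3 | P2 3-10 | P3 10-21 | P0 21-33 |
Completion: P0=33  P1=3  P2=10  P3=21
Turnaround (C−A): P0=33  P1=3  P2=10  P3=21
Turnaround times: P0=33, P1=3, P2=10, P3=21
Average turnaround = (33+3+10+21) / 4 = 67/4 = 16.75

16.75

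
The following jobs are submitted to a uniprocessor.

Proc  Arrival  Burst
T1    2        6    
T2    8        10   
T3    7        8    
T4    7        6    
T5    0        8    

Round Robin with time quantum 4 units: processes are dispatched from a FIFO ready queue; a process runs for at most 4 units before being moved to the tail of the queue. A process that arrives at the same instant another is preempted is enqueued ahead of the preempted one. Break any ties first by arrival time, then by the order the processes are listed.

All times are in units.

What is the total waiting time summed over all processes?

76

Gantt: | T5 0-4 | T1 4-8 | T5 8-12 | T3 12-16 | T4 16-20 | T2 20-24 | T1 24-26 | T3 26-30 | T4 30-32 | T2 32-38 |
Completion: T1=26  T2=38  T3=30  T4=32  T5=12
Waiting = turnaround − burst: T1=18, T2=20, T3=15, T4=19, T5=4
Total waiting = 18 + 20 + 15 + 19 + 4 = 76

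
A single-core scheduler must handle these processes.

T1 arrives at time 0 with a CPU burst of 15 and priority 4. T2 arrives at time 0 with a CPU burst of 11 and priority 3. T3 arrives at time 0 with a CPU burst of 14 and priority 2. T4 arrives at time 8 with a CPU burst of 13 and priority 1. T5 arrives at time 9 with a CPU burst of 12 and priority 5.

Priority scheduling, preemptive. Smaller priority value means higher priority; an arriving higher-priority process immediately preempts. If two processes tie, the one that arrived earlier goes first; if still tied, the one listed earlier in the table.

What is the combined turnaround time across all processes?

187

Timeline: | T3 0-8 | T4 8-21 | T3 21-27 | T2 27-38 | T1 38-53 | T5 53-65 |
Completion: T1=53  T2=38  T3=27  T4=21  T5=65
Turnaround (C−A): T1=53  T2=38  T3=27  T4=13  T5=56
Turnaround = completion − arrival: T1=53, T2=38, T3=27, T4=13, T5=56
Total turnaround = 53 + 38 + 27 + 13 + 56 = 187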